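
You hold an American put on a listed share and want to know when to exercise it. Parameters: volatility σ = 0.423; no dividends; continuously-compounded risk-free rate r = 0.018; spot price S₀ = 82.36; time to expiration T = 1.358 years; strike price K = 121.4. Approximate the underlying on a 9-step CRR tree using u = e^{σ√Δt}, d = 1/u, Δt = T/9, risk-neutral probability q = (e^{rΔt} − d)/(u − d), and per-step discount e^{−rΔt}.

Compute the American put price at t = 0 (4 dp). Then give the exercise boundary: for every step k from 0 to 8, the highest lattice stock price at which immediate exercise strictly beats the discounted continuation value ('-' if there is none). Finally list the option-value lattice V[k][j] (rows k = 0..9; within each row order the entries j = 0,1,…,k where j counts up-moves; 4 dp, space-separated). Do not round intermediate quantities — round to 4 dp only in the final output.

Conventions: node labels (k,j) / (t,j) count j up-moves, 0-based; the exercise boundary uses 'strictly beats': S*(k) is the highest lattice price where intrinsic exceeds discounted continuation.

price = 43.5534
boundary = - - 59.2921 50.3080 59.2921 50.3080 59.2921 69.8806 82.3600
tree:
43.5534
52.7293 33.3448
62.1079 42.3430 23.2794
71.0920 52.1242 31.4372 14.1137
78.7148 62.1079 41.0445 20.6663 6.7247
85.1826 71.0920 51.5652 29.2879 10.9566 1.9388
90.6703 78.7148 62.1079 39.8450 17.4215 3.6492 0.0000
95.3266 85.1826 71.0920 51.5194 26.7661 6.8685 0.0000 0.0000
99.2773 90.6703 78.7148 62.1079 39.0400 12.9276 0.0000 0.0000 0.0000
102.6294 95.3266 85.1826 71.0920 51.5194 24.3320 0.0000 0.0000 0.0000 0.0000

Δt=0.15089  u=1.17858  d=0.84848  q=0.46725  discount=0.99729
step 9 (expiry): payoffs max(K−S,0) = 102.6294 95.3266 85.1826 71.0920 51.5194 24.3320 0.0000 0.0000 0.0000 0.0000
step 8: (k=8,j=0): S=22.1227, K−S=99.2773, hold=98.9480 ⇒ V=99.2773 exercise | (k=8,j=1): S=30.7297, K−S=90.6703, hold=90.3411 ⇒ V=90.6703 exercise | (k=8,j=2): S=42.6852, K−S=78.7148, hold=78.3855 ⇒ V=78.7148 exercise | (k=8,j=3): S=59.2921, K−S=62.1079, hold=61.7786 ⇒ V=62.1079 exercise | (k=8,j=4): S=82.3600, K−S=39.0400, hold=38.7107 ⇒ V=39.0400 exercise | (k=8,j=5): S=114.4026, K−S=6.9974, hold=12.9276 ⇒ V=12.9276 continue | (k=8,j=6): S=158.9115, K−S=0.0000, hold=0.0000 ⇒ V=0.0000 continue | (k=8,j=7): S=220.7368, K−S=0.0000, hold=0.0000 ⇒ V=0.0000 continue | (k=8,j=8): S=306.6157, K−S=0.0000, hold=0.0000 ⇒ V=0.0000 continue  boundary S*=82.3600
step 7: (k=7,j=0): S=26.0734, K−S=95.3266, hold=94.9973 ⇒ V=95.3266 exercise | (k=7,j=1): S=36.2174, K−S=85.1826, hold=84.8533 ⇒ V=85.1826 exercise | (k=7,j=2): S=50.3080, K−S=71.0920, hold=70.7627 ⇒ V=71.0920 exercise | (k=7,j=3): S=69.8806, K−S=51.5194, hold=51.1901 ⇒ V=51.5194 exercise | (k=7,j=4): S=97.0680, K−S=24.3320, hold=26.7661 ⇒ V=26.7661 continue | (k=7,j=5): S=134.8328, K−S=0.0000, hold=6.8685 ⇒ V=6.8685 continue | (k=7,j=6): S=187.2902, K−S=0.0000, hold=0.0000 ⇒ V=0.0000 continue | (k=7,j=7): S=260.1564, K−S=0.0000, hold=0.0000 ⇒ V=0.0000 continue  boundary S*=69.8806
step 6: (k=6,j=0): S=30.7297, K−S=90.6703, hold=90.3411 ⇒ V=90.6703 exercise | (k=6,j=1): S=42.6852, K−S=78.7148, hold=78.3855 ⇒ V=78.7148 exercise | (k=6,j=2): S=59.2921, K−S=62.1079, hold=61.7786 ⇒ V=62.1079 exercise | (k=6,j=3): S=82.3600, K−S=39.0400, hold=39.8450 ⇒ V=39.8450 continue | (k=6,j=4): S=114.4026, K−S=6.9974, hold=17.4215 ⇒ V=17.4215 continue | (k=6,j=5): S=158.9115, K−S=0.0000, hold=3.6492 ⇒ V=3.6492 continue | (k=6,j=6): S=220.7368, K−S=0.0000, hold=0.0000 ⇒ V=0.0000 continue  boundary S*=59.2921
step 5: (k=5,j=0): S=36.2174, K−S=85.1826, hold=84.8533 ⇒ V=85.1826 exercise | (k=5,j=1): S=50.3080, K−S=71.0920, hold=70.7627 ⇒ V=71.0920 exercise | (k=5,j=2): S=69.8806, K−S=51.5194, hold=51.5652 ⇒ V=51.5652 continue | (k=5,j=3): S=97.0680, K−S=24.3320, hold=29.2879 ⇒ V=29.2879 continue | (k=5,j=4): S=134.8328, K−S=0.0000, hold=10.9566 ⇒ V=10.9566 continue | (k=5,j=5): S=187.2902, K−S=0.0000, hold=1.9388 ⇒ V=1.9388 continue  boundary S*=50.3080
step 4: (k=4,j=0): S=42.6852, K−S=78.7148, hold=78.3855 ⇒ V=78.7148 exercise | (k=4,j=1): S=59.2921, K−S=62.1079, hold=61.8000 ⇒ V=62.1079 exercise | (k=4,j=2): S=82.3600, K−S=39.0400, hold=41.0445 ⇒ V=41.0445 continue | (k=4,j=3): S=114.4026, K−S=6.9974, hold=20.6663 ⇒ V=20.6663 continue | (k=4,j=4): S=158.9115, K−S=0.0000, hold=6.7247 ⇒ V=6.7247 continue  boundary S*=59.2921
step 3: (k=3,j=0): S=50.3080, K−S=71.0920, hold=70.7627 ⇒ V=71.0920 exercise | (k=3,j=1): S=69.8806, K−S=51.5194, hold=52.1242 ⇒ V=52.1242 continue | (k=3,j=2): S=97.0680, K−S=24.3320, hold=31.4372 ⇒ V=31.4372 continue | (k=3,j=3): S=134.8328, K−S=0.0000, hold=14.1137 ⇒ V=14.1137 continue  boundary S*=50.3080
step 2: (k=2,j=0): S=59.2921, K−S=62.1079, hold=62.0604 ⇒ V=62.1079 exercise | (k=2,j=1): S=82.3600, K−S=39.0400, hold=42.3430 ⇒ V=42.3430 continue | (k=2,j=2): S=114.4026, K−S=6.9974, hold=23.2794 ⇒ V=23.2794 continue  boundary S*=59.2921
step 1: (k=1,j=0): S=69.8806, K−S=51.5194, hold=52.7293 ⇒ V=52.7293 continue | (k=1,j=1): S=97.0680, K−S=24.3320, hold=33.3448 ⇒ V=33.3448 continue  boundary S*=-
step 0: (k=0,j=0): S=82.3600, K−S=39.0400, hold=43.5534 ⇒ V=43.5534 continue  boundary S*=-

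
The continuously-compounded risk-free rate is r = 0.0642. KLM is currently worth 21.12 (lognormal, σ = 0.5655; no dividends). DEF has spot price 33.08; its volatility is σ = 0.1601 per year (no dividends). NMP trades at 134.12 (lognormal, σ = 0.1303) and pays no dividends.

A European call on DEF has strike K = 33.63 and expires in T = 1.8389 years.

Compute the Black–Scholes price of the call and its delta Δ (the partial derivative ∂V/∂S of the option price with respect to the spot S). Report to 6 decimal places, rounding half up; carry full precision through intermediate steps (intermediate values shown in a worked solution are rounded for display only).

price = 4.609906
Δ = 0.717821

σ√T = 0.1601·√1.8389 = 0.217105
d₁ = (ln(S/K) + (r+σ²/2)T) / (σ√T) = (ln(33.08/33.63) + (0.0642+0.1601²/2)·1.8389) / 0.217105 = (-0.016490 + 0.141625) / 0.217105 = 0.576380
d₂ = d₁ − σ√T = 0.576380 − 0.217105 = 0.359274
e^{−rT} = 0.888645
N(d₁) = 0.717821,  N(d₂) = 0.640305
Call price V = S·N(d₁) − K·e^{−rT}·N(d₂) = 23.745509 − 19.135603 = 4.609906
Δ = N(d₁) = 0.717821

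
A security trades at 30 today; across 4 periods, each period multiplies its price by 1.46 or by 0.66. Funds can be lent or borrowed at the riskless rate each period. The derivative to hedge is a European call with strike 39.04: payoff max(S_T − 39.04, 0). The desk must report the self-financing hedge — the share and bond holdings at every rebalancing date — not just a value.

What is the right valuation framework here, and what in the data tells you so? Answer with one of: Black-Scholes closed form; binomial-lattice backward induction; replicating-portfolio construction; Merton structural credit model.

framework: replicating-portfolio construction

Key observation: since the answer must list Δ and B at each node of the 1.46/0.66 lattice on 30, the replicating-portfolio method — solving the two-state system at every node — is the one that applies.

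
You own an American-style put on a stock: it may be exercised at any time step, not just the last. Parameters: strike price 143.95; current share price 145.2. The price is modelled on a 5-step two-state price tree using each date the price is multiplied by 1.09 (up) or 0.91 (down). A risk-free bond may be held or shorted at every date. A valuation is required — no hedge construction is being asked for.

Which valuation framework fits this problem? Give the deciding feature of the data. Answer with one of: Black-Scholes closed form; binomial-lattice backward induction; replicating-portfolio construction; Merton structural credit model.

Key observation: the exercise right at every one of the 5 steps is what matters: each node needs max(143.95 − S, continuation), which only the stepwise tree valuation starting from spot 145.2 delivers.

framework: binomial-lattice backward induction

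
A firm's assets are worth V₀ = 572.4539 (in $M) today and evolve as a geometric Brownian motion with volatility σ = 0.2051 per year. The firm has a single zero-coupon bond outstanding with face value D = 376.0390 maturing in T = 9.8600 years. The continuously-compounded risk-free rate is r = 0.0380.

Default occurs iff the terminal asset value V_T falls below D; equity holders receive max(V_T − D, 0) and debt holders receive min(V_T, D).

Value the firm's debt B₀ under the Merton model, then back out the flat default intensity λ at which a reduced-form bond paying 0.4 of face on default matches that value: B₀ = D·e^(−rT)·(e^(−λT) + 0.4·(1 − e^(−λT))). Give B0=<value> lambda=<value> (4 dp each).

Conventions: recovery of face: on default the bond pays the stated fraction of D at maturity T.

B0=246.0280 lambda=0.0085

Equity is a call on the firm's assets struck at D = 376.0390:
d₁ = [ln(V₀/D) + (r + σ²/2)T] / (σ√T)
   = [ln(572.4539/376.0390) + (0.0380 + 0.5·0.2051²)·9.8600] / (0.2051·√9.8600)
   = [0.420239 + 0.582065] / 0.644027 = 1.556308
d₂ = d₁ − σ√T = 1.556308 − 0.644027 = 0.912281
N(d₁) = 0.940183,  N(d₂) = 0.819190,  e^(−rT) = 0.687509
E₀ = V₀·N(d₁) − D·e^(−rT)·N(d₂)
   = 572.4539·0.940183 − 376.0390·0.687509·0.819190 = 326.425858
B₀ = V₀ − E₀ = 572.4539 − 326.425858 = 246.028042
e^(−λT) = (B₀·e^(rT)/D − 0.4)/(1 − 0.4) = (246.0280·1.454526/376.0390 − 0.4)/0.6 = 0.91940152
λ = −ln(0.91940152)/9.8600 = 0.008523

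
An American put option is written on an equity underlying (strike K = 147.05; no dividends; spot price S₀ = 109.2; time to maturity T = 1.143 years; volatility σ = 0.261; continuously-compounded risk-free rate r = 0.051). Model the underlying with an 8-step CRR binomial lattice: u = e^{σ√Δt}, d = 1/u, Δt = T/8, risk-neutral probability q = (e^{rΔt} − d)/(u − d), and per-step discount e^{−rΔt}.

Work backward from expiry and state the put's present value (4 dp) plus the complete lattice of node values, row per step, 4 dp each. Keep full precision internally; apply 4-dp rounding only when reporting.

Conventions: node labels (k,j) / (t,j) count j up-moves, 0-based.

params: Δt=0.14288 u=1.10369 d=0.90606 q=0.51236 e^(-rΔt)=0.99274
t_8 payoffs: 97.4524 86.6341 73.4561 57.4038 37.8500 14.0311 0.0000 0.0000 0.0000
k=7: node(7,0) S=54.7401 payoff=92.3099 vs cont=91.2423 → 92.3099 [stop]  node(7,1) S=66.6801 payoff=80.3699 vs cont=79.3023 → 80.3699 [stop]  node(7,2) S=81.2245 payoff=65.8255 vs cont=64.7579 → 65.8255 [stop]  node(7,3) S=98.9412 payoff=48.1088 vs cont=47.0412 → 48.1088 [stop]  node(7,4) S=120.5224 payoff=26.5276 vs cont=25.4600 → 26.5276 [stop]  node(7,5) S=146.8110 payoff=0.2390 vs cont=6.7925 → 6.7925 [wait]  node(7,6) S=178.8336 payoff=0.0000 vs cont=0.0000 → 0.0000 [wait]  node(7,7) S=217.8410 payoff=0.0000 vs cont=0.0000 → 0.0000 [wait]
k=6: node(6,0) S=60.4159 payoff=86.6341 vs cont=85.5665 → 86.6341 [stop]  node(6,1) S=73.5939 payoff=73.4561 vs cont=72.3885 → 73.4561 [stop]  node(6,2) S=89.6462 payoff=57.4038 vs cont=56.3362 → 57.4038 [stop]  node(6,3) S=109.2000 payoff=37.8500 vs cont=36.7824 → 37.8500 [stop]  node(6,4) S=133.0189 payoff=14.0311 vs cont=16.2969 → 16.2969 [wait]  node(6,5) S=162.0331 payoff=0.0000 vs cont=3.2882 → 3.2882 [wait]  node(6,6) S=197.3760 payoff=0.0000 vs cont=0.0000 → 0.0000 [wait]
k=5: node(5,0) S=66.6801 payoff=80.3699 vs cont=79.3023 → 80.3699 [stop]  node(5,1) S=81.2245 payoff=65.8255 vs cont=64.7579 → 65.8255 [stop]  node(5,2) S=98.9412 payoff=48.1088 vs cont=47.0412 → 48.1088 [stop]  node(5,3) S=120.5224 payoff=26.5276 vs cont=26.6124 → 26.6124 [wait]  node(5,4) S=146.8110 payoff=0.2390 vs cont=9.5618 → 9.5618 [wait]  node(5,5) S=178.8336 payoff=0.0000 vs cont=1.5918 → 1.5918 [wait]
k=4: node(4,0) S=73.5939 payoff=73.4561 vs cont=72.3885 → 73.4561 [stop]  node(4,1) S=89.6462 payoff=57.4038 vs cont=56.3362 → 57.4038 [stop]  node(4,2) S=109.2000 payoff=37.8500 vs cont=36.8256 → 37.8500 [stop]  node(4,3) S=133.0189 payoff=14.0311 vs cont=17.7466 → 17.7466 [wait]  node(4,4) S=162.0331 payoff=0.0000 vs cont=5.4385 → 5.4385 [wait]
k=3: node(3,0) S=81.2245 payoff=65.8255 vs cont=64.7579 → 65.8255 [stop]  node(3,1) S=98.9412 payoff=48.1088 vs cont=47.0412 → 48.1088 [stop]  node(3,2) S=120.5224 payoff=26.5276 vs cont=27.3498 → 27.3498 [wait]  node(3,3) S=146.8110 payoff=0.2390 vs cont=11.3574 → 11.3574 [wait]
k=2: node(2,0) S=89.6462 payoff=57.4038 vs cont=56.3362 → 57.4038 [stop]  node(2,1) S=109.2000 payoff=37.8500 vs cont=37.2006 → 37.8500 [stop]  node(2,2) S=133.0189 payoff=14.0311 vs cont=19.0168 → 19.0168 [wait]
k=1: node(1,0) S=98.9412 payoff=48.1088 vs cont=47.0412 → 48.1088 [stop]  node(1,1) S=120.5224 payoff=26.5276 vs cont=27.9959 → 27.9959 [wait]
k=0: node(0,0) S=109.2000 payoff=37.8500 vs cont=37.5292 → 37.8500 [stop]

price = 37.8500
tree:
37.8500
48.1088 27.9959
57.4038 37.8500 19.0168
65.8255 48.1088 27.3498 11.3574
73.4561 57.4038 37.8500 17.7466 5.4385
80.3699 65.8255 48.1088 26.6124 9.5618 1.5918
86.6341 73.4561 57.4038 37.8500 16.2969 3.2882 0.0000
92.3099 80.3699 65.8255 48.1088 26.5276 6.7925 0.0000 0.0000
97.4524 86.6341 73.4561 57.4038 37.8500 14.0311 0.0000 0.0000 0.0000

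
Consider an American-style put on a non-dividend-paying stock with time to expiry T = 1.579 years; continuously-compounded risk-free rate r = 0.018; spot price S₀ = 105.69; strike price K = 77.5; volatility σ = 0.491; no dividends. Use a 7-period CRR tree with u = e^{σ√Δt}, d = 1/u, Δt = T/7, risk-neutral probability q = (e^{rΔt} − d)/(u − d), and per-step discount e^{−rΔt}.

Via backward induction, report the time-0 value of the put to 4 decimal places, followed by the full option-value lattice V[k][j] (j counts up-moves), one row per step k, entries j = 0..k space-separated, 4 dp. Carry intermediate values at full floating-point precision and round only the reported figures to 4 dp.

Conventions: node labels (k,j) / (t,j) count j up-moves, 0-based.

price = 9.8417
tree:
9.8417
14.2859 4.5122
20.1698 7.2410 1.2259
27.5152 11.3962 2.2404 0.0000
35.9585 17.4694 4.0945 0.0000 0.0000
44.5654 25.7895 7.4831 0.0000 0.0000 0.0000
51.4159 35.9158 13.6761 0.0000 0.0000 0.0000 0.0000
56.8415 44.5654 24.9945 0.0000 0.0000 0.0000 0.0000 0.0000

Δt=0.22557, u=1.26263, d=0.79200, q=0.45061, disc=e^(-rΔt)=0.99595
k=7 terminal: V=max(K-S,0) → 56.8415 44.5654 24.9945 0.0000 0.0000 0.0000 0.0000 0.0000
k=6: j=0 S=26.0841 intr=51.4159 cont=51.1019 V=51.4159[EX]; j=1 S=41.5842 intr=35.9158 cont=35.6017 V=35.9158[EX]; j=2 S=66.2951 intr=11.2049 cont=13.6761 V=13.6761[hold]; j=3 S=105.6900 intr=0.0000 cont=0.0000 V=0.0000[hold]; j=4 S=168.4948 intr=0.0000 cont=0.0000 V=0.0000[hold]; j=5 S=268.6205 intr=0.0000 cont=0.0000 V=0.0000[hold]; j=6 S=428.2444 intr=0.0000 cont=0.0000 V=0.0000[hold]
k=5: j=0 S=32.9346 intr=44.5654 cont=44.2514 V=44.5654[EX]; j=1 S=52.5055 intr=24.9945 cont=25.7895 V=25.7895[hold]; j=2 S=83.7062 intr=0.0000 cont=7.4831 V=7.4831[hold]; j=3 S=133.4474 intr=0.0000 cont=0.0000 V=0.0000[hold]; j=4 S=212.7467 intr=0.0000 cont=0.0000 V=0.0000[hold]; j=5 S=339.1684 intr=0.0000 cont=0.0000 V=0.0000[hold]
k=4: j=0 S=41.5842 intr=35.9158 cont=35.9585 V=35.9585[hold]; j=1 S=66.2951 intr=11.2049 cont=17.4694 V=17.4694[hold]; j=2 S=105.6900 intr=0.0000 cont=4.0945 V=4.0945[hold]; j=3 S=168.4948 intr=0.0000 cont=0.0000 V=0.0000[hold]; j=4 S=268.6205 intr=0.0000 cont=0.0000 V=0.0000[hold]
k=3: j=0 S=52.5055 intr=24.9945 cont=27.5152 V=27.5152[hold]; j=1 S=83.7062 intr=0.0000 cont=11.3962 V=11.3962[hold]; j=2 S=133.4474 intr=0.0000 cont=2.2404 V=2.2404[hold]; j=3 S=212.7467 intr=0.0000 cont=0.0000 V=0.0000[hold]
k=2: j=0 S=66.2951 intr=11.2049 cont=20.1698 V=20.1698[hold]; j=1 S=105.6900 intr=0.0000 cont=7.2410 V=7.2410[hold]; j=2 S=168.4948 intr=0.0000 cont=1.2259 V=1.2259[hold]
k=1: j=0 S=83.7062 intr=0.0000 cont=14.2859 V=14.2859[hold]; j=1 S=133.4474 intr=0.0000 cont=4.5122 V=4.5122[hold]
k=0: j=0 S=105.6900 intr=0.0000 cont=9.8417 V=9.8417[hold]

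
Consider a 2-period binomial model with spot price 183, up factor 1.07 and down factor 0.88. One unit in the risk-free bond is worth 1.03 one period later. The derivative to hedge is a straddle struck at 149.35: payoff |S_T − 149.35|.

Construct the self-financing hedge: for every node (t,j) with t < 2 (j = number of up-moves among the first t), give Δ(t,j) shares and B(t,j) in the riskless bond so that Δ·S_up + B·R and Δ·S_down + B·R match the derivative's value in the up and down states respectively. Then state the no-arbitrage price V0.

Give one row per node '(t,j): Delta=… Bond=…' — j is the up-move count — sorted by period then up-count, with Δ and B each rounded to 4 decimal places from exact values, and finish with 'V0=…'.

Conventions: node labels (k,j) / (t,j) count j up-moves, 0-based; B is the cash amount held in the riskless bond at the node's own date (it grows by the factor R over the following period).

The replicating-portfolio and risk-neutral prices coincide; use p* = (1.03−0.88)/(1.07−0.88) = 0.7895 for the latter.
Payoffs at expiry: V(2,0)=7.6348, V(2,1)=22.9628, V(2,2)=60.1667
  t=1,j=0: stock 161.0400 → up 172.3128 (V=22.9628), down 141.7152 (V=7.6348). Price 19.1610; hedge Δ=0.5010, bond B=-61.5127.
  t=1,j=1: stock 195.8100 → up 209.5167 (V=60.1667), down 172.3128 (V=22.9628). Price 50.8100; hedge Δ=1.0000, bond B=-145.0000.
  t=0,j=0: stock 183.0000 → up 195.8100 (V=50.8100), down 161.0400 (V=19.1610). Price 42.8612; hedge Δ=0.9102, bond B=-123.7123.
As a check, the time-0 holding Δ(0,0)·S0 + B(0,0) comes to 42.8612 — exactly V0.

(0,0): Delta=0.9102 Bond=-123.7123
(1,0): Delta=0.5010 Bond=-61.5127
(1,1): Delta=1.0000 Bond=-145.0000
V0=42.8612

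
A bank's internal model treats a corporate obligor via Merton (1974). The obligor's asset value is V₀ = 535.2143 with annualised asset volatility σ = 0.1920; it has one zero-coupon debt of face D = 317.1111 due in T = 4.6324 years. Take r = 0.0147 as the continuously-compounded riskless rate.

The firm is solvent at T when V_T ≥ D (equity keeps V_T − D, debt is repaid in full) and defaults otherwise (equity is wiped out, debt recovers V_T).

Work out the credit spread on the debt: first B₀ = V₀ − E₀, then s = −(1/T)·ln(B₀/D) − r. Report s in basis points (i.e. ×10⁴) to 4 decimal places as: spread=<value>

spread=40.7787

Equity is a call on the firm's assets struck at D = 317.1111:
d₁ = [ln(V₀/D) + (r + σ²/2)T] / (σ√T)
   = [ln(535.2143/317.1111) + (0.0147 + 0.5·0.1920²)·4.6324] / (0.1920·√4.6324)
   = [0.523415 + 0.153481] / 0.413242 = 1.638014
d₂ = d₁ − σ√T = 1.638014 − 0.413242 = 1.224772
N(d₁) = 0.949291,  N(d₂) = 0.889669,  e^(−rT) = 0.934171
E₀ = V₀·N(d₁) − D·e^(−rT)·N(d₂)
   = 535.2143·0.949291 − 317.1111·0.934171·0.889669 = 244.521926
B₀ = V₀ − E₀ = 535.2143 − 244.521926 = 290.692374
spread = −(1/T)·ln(B₀/D) − r = −(1/4.6324)·ln(290.692374/317.1111) − 0.0147 = 0.00407787
in basis points: 0.00407787 × 10⁴ = 40.7787 bp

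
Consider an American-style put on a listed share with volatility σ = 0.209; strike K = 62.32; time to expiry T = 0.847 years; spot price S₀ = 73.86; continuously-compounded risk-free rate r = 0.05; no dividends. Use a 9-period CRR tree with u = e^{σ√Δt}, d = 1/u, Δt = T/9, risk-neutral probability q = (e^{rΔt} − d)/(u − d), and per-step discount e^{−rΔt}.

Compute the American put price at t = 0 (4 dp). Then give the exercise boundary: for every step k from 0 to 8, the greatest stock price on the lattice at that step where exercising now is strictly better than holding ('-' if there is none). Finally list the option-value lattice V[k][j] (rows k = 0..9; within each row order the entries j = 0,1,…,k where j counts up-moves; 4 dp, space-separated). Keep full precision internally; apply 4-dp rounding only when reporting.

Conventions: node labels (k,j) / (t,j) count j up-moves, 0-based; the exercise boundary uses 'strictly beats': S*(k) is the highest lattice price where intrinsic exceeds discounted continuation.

Δt=0.09411  u=1.06622  d=0.93790  q=0.52073  discount=0.99531
step 9 (expiry): payoffs max(K−S,0) = 20.8435 15.1688 8.7177 1.3841 0.0000 0.0000 0.0000 0.0000 0.0000 0.0000
step 8: (k=8,j=0): S=44.2229, K−S=18.0971, hold=17.8045 ⇒ V=18.0971 exercise | (k=8,j=1): S=50.2734, K−S=12.0466, hold=11.7541 ⇒ V=12.0466 exercise | (k=8,j=2): S=57.1516, K−S=5.1684, hold=4.8758 ⇒ V=5.1684 exercise | (k=8,j=3): S=64.9709, K−S=0.0000, hold=0.6602 ⇒ V=0.6602 continue | (k=8,j=4): S=73.8600, K−S=0.0000, hold=0.0000 ⇒ V=0.0000 continue | (k=8,j=5): S=83.9653, K−S=0.0000, hold=0.0000 ⇒ V=0.0000 continue | (k=8,j=6): S=95.4532, K−S=0.0000, hold=0.0000 ⇒ V=0.0000 continue | (k=8,j=7): S=108.5128, K−S=0.0000, hold=0.0000 ⇒ V=0.0000 continue | (k=8,j=8): S=123.3591, K−S=0.0000, hold=0.0000 ⇒ V=0.0000 continue  boundary S*=57.1516
step 7: (k=7,j=0): S=47.1512, K−S=15.1688, hold=14.8763 ⇒ V=15.1688 exercise | (k=7,j=1): S=53.6023, K−S=8.7177, hold=8.4252 ⇒ V=8.7177 exercise | (k=7,j=2): S=60.9359, K−S=1.3841, hold=2.8076 ⇒ V=2.8076 continue | (k=7,j=3): S=69.2730, K−S=0.0000, hold=0.3149 ⇒ V=0.3149 continue | (k=7,j=4): S=78.7507, K−S=0.0000, hold=0.0000 ⇒ V=0.0000 continue | (k=7,j=5): S=89.5251, K−S=0.0000, hold=0.0000 ⇒ V=0.0000 continue | (k=7,j=6): S=101.7737, K−S=0.0000, hold=0.0000 ⇒ V=0.0000 continue | (k=7,j=7): S=115.6980, K−S=0.0000, hold=0.0000 ⇒ V=0.0000 continue  boundary S*=53.6023
step 6: (k=6,j=0): S=50.2734, K−S=12.0466, hold=11.7541 ⇒ V=12.0466 exercise | (k=6,j=1): S=57.1516, K−S=5.1684, hold=5.6137 ⇒ V=5.6137 continue | (k=6,j=2): S=64.9709, K−S=0.0000, hold=1.5025 ⇒ V=1.5025 continue | (k=6,j=3): S=73.8600, K−S=0.0000, hold=0.1502 ⇒ V=0.1502 continue | (k=6,j=4): S=83.9653, K−S=0.0000, hold=0.0000 ⇒ V=0.0000 continue | (k=6,j=5): S=95.4532, K−S=0.0000, hold=0.0000 ⇒ V=0.0000 continue | (k=6,j=6): S=108.5128, K−S=0.0000, hold=0.0000 ⇒ V=0.0000 continue  boundary S*=50.2734
step 5: (k=5,j=0): S=53.6023, K−S=8.7177, hold=8.6559 ⇒ V=8.7177 exercise | (k=5,j=1): S=60.9359, K−S=1.3841, hold=3.4565 ⇒ V=3.4565 continue | (k=5,j=2): S=69.2730, K−S=0.0000, hold=0.7946 ⇒ V=0.7946 continue | (k=5,j=3): S=78.7507, K−S=0.0000, hold=0.0717 ⇒ V=0.0717 continue | (k=5,j=4): S=89.5251, K−S=0.0000, hold=0.0000 ⇒ V=0.0000 continue | (k=5,j=5): S=101.7737, K−S=0.0000, hold=0.0000 ⇒ V=0.0000 continue  boundary S*=53.6023
step 4: (k=4,j=0): S=57.1516, K−S=5.1684, hold=5.9500 ⇒ V=5.9500 continue | (k=4,j=1): S=64.9709, K−S=0.0000, hold=2.0606 ⇒ V=2.0606 continue | (k=4,j=2): S=73.8600, K−S=0.0000, hold=0.4162 ⇒ V=0.4162 continue | (k=4,j=3): S=83.9653, K−S=0.0000, hold=0.0342 ⇒ V=0.0342 continue | (k=4,j=4): S=95.4532, K−S=0.0000, hold=0.0000 ⇒ V=0.0000 continue  boundary S*=-
step 3: (k=3,j=0): S=60.9359, K−S=1.3841, hold=3.9063 ⇒ V=3.9063 continue | (k=3,j=1): S=69.2730, K−S=0.0000, hold=1.1987 ⇒ V=1.1987 continue | (k=3,j=2): S=78.7507, K−S=0.0000, hold=0.2162 ⇒ V=0.2162 continue | (k=3,j=3): S=89.5251, K−S=0.0000, hold=0.0163 ⇒ V=0.0163 continue  boundary S*=-
step 2: (k=2,j=0): S=64.9709, K−S=0.0000, hold=2.4846 ⇒ V=2.4846 continue | (k=2,j=1): S=73.8600, K−S=0.0000, hold=0.6839 ⇒ V=0.6839 continue | (k=2,j=2): S=83.9653, K−S=0.0000, hold=0.1116 ⇒ V=0.1116 continue  boundary S*=-
step 1: (k=1,j=0): S=69.2730, K−S=0.0000, hold=1.5396 ⇒ V=1.5396 continue | (k=1,j=1): S=78.7507, K−S=0.0000, hold=0.3841 ⇒ V=0.3841 continue  boundary S*=-
step 0: (k=0,j=0): S=73.8600, K−S=0.0000, hold=0.9335 ⇒ V=0.9335 continue  boundary S*=-

price = 0.9335
boundary = - - - - - 53.6023 50.2734 53.6023 57.1516
tree:
0.9335
1.5396 0.3841
2.4846 0.6839 0.1116
3.9063 1.1987 0.2162 0.0163
5.9500 2.0606 0.4162 0.0342 0.0000
8.7177 3.4565 0.7946 0.0717 0.0000 0.0000
12.0466 5.6137 1.5025 0.1502 0.0000 0.0000 0.0000
15.1688 8.7177 2.8076 0.3149 0.0000 0.0000 0.0000 0.0000
18.0971 12.0466 5.1684 0.6602 0.0000 0.0000 0.0000 0.0000 0.0000
20.8435 15.1688 8.7177 1.3841 0.0000 0.0000 0.0000 0.0000 0.0000 0.0000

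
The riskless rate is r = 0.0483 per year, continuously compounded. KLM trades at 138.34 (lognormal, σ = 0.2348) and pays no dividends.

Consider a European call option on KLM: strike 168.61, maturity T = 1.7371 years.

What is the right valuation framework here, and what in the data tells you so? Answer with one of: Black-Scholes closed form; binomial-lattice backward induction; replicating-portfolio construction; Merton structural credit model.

Key observation: the strike-168.61 call on KLM is European-exercise on a continuously-modelled lognormal underlying, so its value is a single closed-form evaluation.

framework: Black-Scholes closed form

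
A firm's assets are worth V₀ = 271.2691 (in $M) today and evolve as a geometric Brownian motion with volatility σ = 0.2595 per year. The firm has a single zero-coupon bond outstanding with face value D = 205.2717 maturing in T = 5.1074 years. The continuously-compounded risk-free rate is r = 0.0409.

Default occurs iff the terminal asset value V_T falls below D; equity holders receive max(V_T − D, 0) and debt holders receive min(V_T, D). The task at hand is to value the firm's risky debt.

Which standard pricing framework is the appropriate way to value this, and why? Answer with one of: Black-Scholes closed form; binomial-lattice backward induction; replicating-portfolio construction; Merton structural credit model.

framework: Merton structural credit model

Key observation: the asked-for credit quantity lives on the firm's capital structure — asset value, asset volatility, debt face 205.2717 — which is the structural model's domain.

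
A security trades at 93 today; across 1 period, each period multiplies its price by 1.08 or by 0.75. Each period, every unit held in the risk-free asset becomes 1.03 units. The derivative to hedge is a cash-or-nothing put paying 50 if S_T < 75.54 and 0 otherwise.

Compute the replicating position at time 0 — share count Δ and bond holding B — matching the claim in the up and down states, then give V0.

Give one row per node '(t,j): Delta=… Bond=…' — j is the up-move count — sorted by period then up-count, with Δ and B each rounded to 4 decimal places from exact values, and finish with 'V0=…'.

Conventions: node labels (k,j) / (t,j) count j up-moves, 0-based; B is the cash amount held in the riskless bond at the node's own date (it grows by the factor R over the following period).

(0,0): Delta=-1.6292 Bond=158.8703
V0=7.3551

Arbitrage-free pricing uses the up-move probability p* = (R−d)/(u−d) = 0.8485, discounting each step at R = 1.03.
At maturity the claim pays: V(1,0)=50.0000, V(1,1)=0.0000
  t=0,j=0: stock 93.0000 → up 100.4400 (V=0.0000), down 69.7500 (V=50.0000). Price 7.3551; hedge Δ=-1.6292, bond B=158.8703.
Sanity check at the root: Δ(0,0)·S0 + B(0,0) reproduces V0 = 7.3551.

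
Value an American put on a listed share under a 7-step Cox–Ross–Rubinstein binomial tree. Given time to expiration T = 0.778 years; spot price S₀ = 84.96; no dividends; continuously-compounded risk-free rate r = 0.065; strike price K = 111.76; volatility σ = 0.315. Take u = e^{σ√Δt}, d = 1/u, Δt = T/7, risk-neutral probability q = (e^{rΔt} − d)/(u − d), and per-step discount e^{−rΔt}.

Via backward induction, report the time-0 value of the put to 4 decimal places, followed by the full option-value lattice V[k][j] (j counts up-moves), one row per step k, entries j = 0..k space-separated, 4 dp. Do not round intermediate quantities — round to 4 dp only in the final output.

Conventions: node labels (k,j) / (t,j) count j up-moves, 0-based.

Δt=0.11114  u=1.11073  d=0.90031  q=0.50823  discount=0.99280
step 7 (expiry): payoffs max(K−S,0) = 71.0255 61.5052 49.7599 35.2696 17.3926 0.0000 0.0000 0.0000
k=6: (k=6,j=0): S=45.2449, K−S=66.5151, hold=65.7106 ⇒ V=66.5151 exercise | (k=6,j=1): S=55.8193, K−S=55.9407, hold=55.1362 ⇒ V=55.9407 exercise | (k=6,j=2): S=68.8652, K−S=42.8948, hold=42.0904 ⇒ V=42.8948 exercise | (k=6,j=3): S=84.9600, K−S=26.8000, hold=25.9955 ⇒ V=26.8000 exercise | (k=6,j=4): S=104.8164, K−S=6.9436, hold=8.4916 ⇒ V=8.4916 continue | (k=6,j=5): S=129.3136, K−S=0.0000, hold=0.0000 ⇒ V=0.0000 continue | (k=6,j=6): S=159.5362, K−S=0.0000, hold=0.0000 ⇒ V=0.0000 continue
k=5: (k=5,j=0): S=50.2548, K−S=61.5052, hold=60.7007 ⇒ V=61.5052 exercise | (k=5,j=1): S=62.0001, K−S=49.7599, hold=48.9555 ⇒ V=49.7599 exercise | (k=5,j=2): S=76.4904, K−S=35.2696, hold=34.4651 ⇒ V=35.2696 exercise | (k=5,j=3): S=94.3674, K−S=17.3926, hold=17.3692 ⇒ V=17.3926 exercise | (k=5,j=4): S=116.4225, K−S=0.0000, hold=4.1459 ⇒ V=4.1459 continue | (k=5,j=5): S=143.6322, K−S=0.0000, hold=0.0000 ⇒ V=0.0000 continue
k=4: (k=4,j=0): S=55.8193, K−S=55.9407, hold=55.1362 ⇒ V=55.9407 exercise | (k=4,j=1): S=68.8652, K−S=42.8948, hold=42.0904 ⇒ V=42.8948 exercise | (k=4,j=2): S=84.9600, K−S=26.8000, hold=25.9955 ⇒ V=26.8000 exercise | (k=4,j=3): S=104.8164, K−S=6.9436, hold=10.5835 ⇒ V=10.5835 continue | (k=4,j=4): S=129.3136, K−S=0.0000, hold=2.0242 ⇒ V=2.0242 continue
k=3: (k=3,j=0): S=62.0001, K−S=49.7599, hold=48.9555 ⇒ V=49.7599 exercise | (k=3,j=1): S=76.4904, K−S=35.2696, hold=34.4651 ⇒ V=35.2696 exercise | (k=3,j=2): S=94.3674, K−S=17.3926, hold=18.4247 ⇒ V=18.4247 continue | (k=3,j=3): S=116.4225, K−S=0.0000, hold=6.1885 ⇒ V=6.1885 continue
k=2: (k=2,j=0): S=68.8652, K−S=42.8948, hold=42.0904 ⇒ V=42.8948 exercise | (k=2,j=1): S=84.9600, K−S=26.8000, hold=26.5163 ⇒ V=26.8000 exercise | (k=2,j=2): S=104.8164, K−S=6.9436, hold=12.1181 ⇒ V=12.1181 continue
k=1: (k=1,j=0): S=76.4904, K−S=35.2696, hold=34.4651 ⇒ V=35.2696 exercise | (k=1,j=1): S=94.3674, K−S=17.3926, hold=19.1990 ⇒ V=19.1990 continue
k=0: (k=0,j=0): S=84.9600, K−S=26.8000, hold=26.9070 ⇒ V=26.9070 continue

price = 26.9070
tree:
26.9070
35.2696 19.1990
42.8948 26.8000 12.1181
49.7599 35.2696 18.4247 6.1885
55.9407 42.8948 26.8000 10.5835 2.0242
61.5052 49.7599 35.2696 17.3926 4.1459 0.0000
66.5151 55.9407 42.8948 26.8000 8.4916 0.0000 0.0000
71.0255 61.5052 49.7599 35.2696 17.3926 0.0000 0.0000 0.0000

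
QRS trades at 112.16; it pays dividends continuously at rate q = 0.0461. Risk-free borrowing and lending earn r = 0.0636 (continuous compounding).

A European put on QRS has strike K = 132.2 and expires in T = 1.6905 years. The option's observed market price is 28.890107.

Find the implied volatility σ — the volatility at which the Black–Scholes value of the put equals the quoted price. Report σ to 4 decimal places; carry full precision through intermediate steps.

At σ = 0.3598 the Black–Scholes value reproduces the quote:
σ√T = 0.3598·√1.6905 = 0.467809
d₁ = (ln(S/K) + (r−q+σ²/2)T) / (σ√T) = (ln(112.16/132.2) + (0.0636−0.0461+0.3598²/2)·1.6905) / 0.467809 = (-0.164390 + 0.139006) / 0.467809 = -0.054259
d₂ = d₁ − σ√T = -0.054259 − 0.467809 = -0.522069
e^{−rT} = 0.898062
e^{−qT} = 0.925027
N(−d₁) = 0.521636,  N(−d₂) = 0.699189
V = K·e^{−rT}·N(−d₂) − S·e^{−qT}·N(−d₁) = 83.010368 − 54.120261 = 28.890107 (matching the quote); vega is positive throughout, so no other σ reproduces this price

sigma = 0.3598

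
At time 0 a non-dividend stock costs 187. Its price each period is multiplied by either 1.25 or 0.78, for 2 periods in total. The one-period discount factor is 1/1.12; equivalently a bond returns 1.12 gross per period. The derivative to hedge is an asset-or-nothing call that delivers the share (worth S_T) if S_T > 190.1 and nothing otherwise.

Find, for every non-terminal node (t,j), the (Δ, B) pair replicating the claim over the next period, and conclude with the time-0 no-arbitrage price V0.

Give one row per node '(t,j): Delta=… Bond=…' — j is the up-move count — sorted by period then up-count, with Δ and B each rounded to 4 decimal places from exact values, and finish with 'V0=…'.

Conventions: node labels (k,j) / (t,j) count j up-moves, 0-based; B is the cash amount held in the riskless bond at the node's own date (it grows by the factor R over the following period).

Under the risk-neutral measure, an up-move has probability p* = (R−d)/(u−d) = 0.7234 and values discount at R = 1.12.
Expiry values: V(2,0)=0.0000, V(2,1)=0.0000, V(2,2)=292.1875
Node (1,0) S=145.8600: V=(p*·0.0000+(1−p*)·0.0000)/1.12=0.0000; Δ=(0.0000−0.0000)/(182.3250−113.7708)=0.0000; B=V−Δ·S=0.0000
Node (1,1) S=233.7500: V=(p*·292.1875+(1−p*)·0.0000)/1.12=188.7229; Δ=(292.1875−0.0000)/(292.1875−182.3250)=2.6596; B=V−Δ·S=-432.9526
Node (0,0) S=187.0000: V=(p*·188.7229+(1−p*)·0.0000)/1.12=121.8955; Δ=(188.7229−0.0000)/(233.7500−145.8600)=2.1473; B=V−Δ·S=-279.6426
Sanity check at the root: Δ(0,0)·S0 + B(0,0) reproduces V0 = 121.8955.

(0,0): Delta=2.1473 Bond=-279.6426
(1,0): Delta=0.0000 Bond=0.0000
(1,1): Delta=2.6596 Bond=-432.9526
V0=121.8955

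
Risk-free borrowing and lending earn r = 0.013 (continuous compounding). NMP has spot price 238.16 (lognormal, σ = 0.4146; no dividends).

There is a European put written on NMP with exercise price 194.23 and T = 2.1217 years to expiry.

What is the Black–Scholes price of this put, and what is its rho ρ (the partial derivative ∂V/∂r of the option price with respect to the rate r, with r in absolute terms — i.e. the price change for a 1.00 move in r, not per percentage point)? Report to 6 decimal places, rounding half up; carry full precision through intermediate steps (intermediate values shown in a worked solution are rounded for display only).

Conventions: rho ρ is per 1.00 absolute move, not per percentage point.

price = 29.619726
ρ = -187.447024

σ√T = 0.4146·√2.1217 = 0.603909
d₁ = (ln(S/K) + (r+σ²/2)T) / (σ√T) = (ln(238.16/194.23) + (0.013+0.4146²/2)·2.1217) / 0.603909 = (0.203900 + 0.209935) / 0.603909 = 0.685260
d₂ = d₁ − σ√T = 0.685260 − 0.603909 = 0.081352
e^{−rT} = 0.972795
N(−d₁) = 0.246590,  N(−d₂) = 0.467581
Put price V = K·e^{−rT}·N(−d₂) − S·N(−d₁) = 88.347563 − 58.727837 = 29.619726
ρ = −K·T·e^{−rT}·N(−d₂) = -187.447024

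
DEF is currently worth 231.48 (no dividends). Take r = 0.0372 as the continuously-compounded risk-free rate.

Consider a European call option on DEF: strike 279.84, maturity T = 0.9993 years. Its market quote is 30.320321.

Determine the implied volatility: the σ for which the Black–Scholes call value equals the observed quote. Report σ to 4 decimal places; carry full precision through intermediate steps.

At σ = 0.4752 the Black–Scholes value reproduces the quote:
σ√T = 0.4752·√0.9993 = 0.475034
d₁ = (ln(S/K) + (r+σ²/2)T) / (σ√T) = (ln(231.48/279.84) + (0.0372+0.4752²/2)·0.9993) / 0.475034 = (-0.189725 + 0.150002) / 0.475034 = -0.083620
d₂ = d₁ − σ√T = -0.083620 − 0.475034 = -0.558653
e^{−rT} = 0.963509
N(d₁) = 0.466679,  N(d₂) = 0.288199
V = S·N(d₁) − K·e^{−rT}·N(d₂) = 108.026964 − 77.706643 = 30.320321 (the observed quote) — the price is monotone increasing in volatility, hence this σ is the only solution

sigma = 0.4752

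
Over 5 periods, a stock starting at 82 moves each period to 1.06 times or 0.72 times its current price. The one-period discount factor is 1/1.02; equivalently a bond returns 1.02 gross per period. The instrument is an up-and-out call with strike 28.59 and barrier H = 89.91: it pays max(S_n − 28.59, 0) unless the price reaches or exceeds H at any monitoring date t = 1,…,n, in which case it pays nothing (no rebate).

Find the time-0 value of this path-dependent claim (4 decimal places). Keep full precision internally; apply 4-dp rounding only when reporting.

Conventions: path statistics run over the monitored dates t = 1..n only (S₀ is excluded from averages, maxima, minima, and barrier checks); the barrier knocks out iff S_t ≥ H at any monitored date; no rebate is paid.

Risk-neutral up-probability p* = (R−d)/(u−d) = (1.02−0.72)/(1.06−0.72) = 0.8824; the claim prices as the p*-weighted sum of path payoffs discounted by R^5.
Enumerate all 2^5 = 32 price paths (U = up ×1.06, D = down ×0.72); each path with k up-moves has probability p*^k·(1−p*)^(5−k).
DDDDD: M=59.0400, payoff=0.0000, prob=0.000023
UDDDD: M=86.9200, payoff=0.0000, prob=0.000169
DUDDD: M=62.5824, payoff=0.0000, prob=0.000169
UUDDD: M=92.1352, payoff=0.0000, prob=0.001268
DDUDD: M=59.0400, payoff=0.0000, prob=0.000169
UDUDD: M=86.9200, payoff=5.7993, prob=0.001268
DUUDD: M=66.3373, payoff=5.7993, prob=0.001268
UUUDD: M=97.6633, payoff=0.0000, prob=0.009508
DDDUD: M=59.0400, payoff=0.0000, prob=0.000169
UDDUD: M=86.9200, payoff=5.7993, prob=0.001268
DUDUD: M=62.5824, payoff=5.7993, prob=0.001268
UUDUD: M=92.1352, payoff=0.0000, prob=0.009508
DDUUD: M=59.0400, payoff=5.7993, prob=0.001268
UDUUD: M=86.9200, payoff=22.0387, prob=0.009508
DUUUD: M=70.3176, payoff=22.0387, prob=0.009508
UUUUD: M=103.5231, payoff=0.0000, prob=0.071310
DDDDU: M=59.0400, payoff=0.0000, prob=0.000169
UDDDU: M=86.9200, payoff=5.7993, prob=0.001268
DUDDU: M=62.5824, payoff=5.7993, prob=0.001268
UUDDU: M=92.1352, payoff=0.0000, prob=0.009508
DDUDU: M=59.0400, payoff=5.7993, prob=0.001268
UDUDU: M=86.9200, payoff=22.0387, prob=0.009508
DUUDU: M=66.3373, payoff=22.0387, prob=0.009508
UUUDU: M=97.6633, payoff=0.0000, prob=0.071310
DDDUU: M=59.0400, payoff=5.7993, prob=0.001268
UDDUU: M=86.9200, payoff=22.0387, prob=0.009508
DUDUU: M=62.5824, payoff=22.0387, prob=0.009508
UUDUU: M=92.1352, payoff=0.0000, prob=0.071310
DDUUU: M=59.0400, payoff=22.0387, prob=0.009508
UDUUU: M=86.9200, payoff=45.9466, prob=0.071310
DUUUU: M=74.5366, payoff=45.9466, prob=0.071310
UUUUU: M=109.7345, payoff=0.0000, prob=0.534825
Price = Σ prob·payoff / R^5 = 8.085882 / 1.104081 = 7.3236

price = 7.3236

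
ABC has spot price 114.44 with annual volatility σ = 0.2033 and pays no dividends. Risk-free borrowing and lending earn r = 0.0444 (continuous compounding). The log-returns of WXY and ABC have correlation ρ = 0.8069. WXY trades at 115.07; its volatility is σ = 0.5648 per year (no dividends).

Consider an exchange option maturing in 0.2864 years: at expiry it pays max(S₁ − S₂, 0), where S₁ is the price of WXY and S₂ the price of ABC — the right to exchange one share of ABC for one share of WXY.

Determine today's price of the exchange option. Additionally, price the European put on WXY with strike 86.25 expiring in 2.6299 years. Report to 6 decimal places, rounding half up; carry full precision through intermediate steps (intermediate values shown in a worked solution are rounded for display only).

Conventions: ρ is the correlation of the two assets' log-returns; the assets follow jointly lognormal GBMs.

σ_eff = √(σ₁² + σ₂² − 2ρσ₁σ₂) = √(0.5648² + 0.2033² − 2·0.8069·0.5648·0.2033) = 0.418363
d₁ = (ln(S₁/S₂) + (q₂ − q₁ + σ_eff²/2)T) / (σ_eff√T) = (ln(115.07/114.44) + (0.0 − 0.0 + 0.087514)·0.2864) / 0.223892 = 0.136467
d₂ = d₁ − σ_eff√T = 0.136467 − 0.223892 = -0.087426
N(d₁) = 0.554274,  N(d₂) = 0.465167
V = S₁·e^{−q₁T}·N(d₁) − S₂·e^{−q₂T}·N(d₂) = 63.780292 − 53.233667 = 10.546626
[vanilla: WXY put K=86.25]
σ√T = 0.5648·√2.6299 = 0.915934
d₁ = (ln(S/K) + (r+σ²/2)T) / (σ√T) = (ln(115.07/86.25) + (0.0444+0.5648²/2)·2.6299) / 0.915934 = (0.288291 + 0.536235) / 0.915934 = 0.900202
d₂ = d₁ − σ√T = 0.900202 − 0.915934 = -0.015732
e^{−rT} = 0.889792
N(−d₁) = 0.184006,  N(−d₂) = 0.506276
price = K·e^{−rT}·N(−d₂) − S·N(−d₁) = 38.853927 − 21.173612 = 17.680315

exchange price = 10.546626
price(WXY put K=86.25) = 17.680315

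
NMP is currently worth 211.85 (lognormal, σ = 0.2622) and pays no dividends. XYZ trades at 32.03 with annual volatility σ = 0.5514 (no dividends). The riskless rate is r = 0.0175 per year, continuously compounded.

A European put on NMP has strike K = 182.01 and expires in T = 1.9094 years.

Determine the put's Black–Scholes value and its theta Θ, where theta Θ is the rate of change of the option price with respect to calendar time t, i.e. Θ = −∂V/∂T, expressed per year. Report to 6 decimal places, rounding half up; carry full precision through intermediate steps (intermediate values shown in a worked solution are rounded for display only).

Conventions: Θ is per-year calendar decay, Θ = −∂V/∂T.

price = 13.483819
Θ = -5.167551

σ√T = 0.2622·√1.9094 = 0.362311
d₁ = (ln(S/K) + (r+σ²/2)T) / (σ√T) = (ln(211.85/182.01) + (0.0175+0.2622²/2)·1.9094) / 0.362311 = (0.151817 + 0.099049) / 0.362311 = 0.692405
d₂ = d₁ − σ√T = 0.692405 − 0.362311 = 0.330095
e^{−rT} = 0.967138
N(−d₁) = 0.244341,  N(−d₂) = 0.370664
Put price V = K·e^{−rT}·N(−d₂) − S·N(−d₁) = 65.247545 − 51.763725 = 13.483819
φ(d₁) = (1/√(2π))·e^{−d₁²/2} = 0.313909
Θ = −S·φ(d₁)·σ/(2√T) + r·K·e^{−rT}·N(−d₂) = −6.309383 + 1.141832 = -5.167551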